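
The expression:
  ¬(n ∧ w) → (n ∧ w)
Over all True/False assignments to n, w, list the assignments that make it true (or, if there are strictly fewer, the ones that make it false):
is true only for:
  n=True, w=True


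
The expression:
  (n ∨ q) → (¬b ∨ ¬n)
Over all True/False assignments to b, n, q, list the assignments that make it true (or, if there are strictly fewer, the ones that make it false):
is false only for:
  b=True, n=True, q=False;
  b=True, n=True, q=True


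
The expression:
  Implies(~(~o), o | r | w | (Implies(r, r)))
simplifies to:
True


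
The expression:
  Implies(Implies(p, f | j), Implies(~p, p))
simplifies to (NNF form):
p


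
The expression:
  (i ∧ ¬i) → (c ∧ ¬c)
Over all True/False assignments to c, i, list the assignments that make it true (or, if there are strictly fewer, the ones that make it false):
is always true.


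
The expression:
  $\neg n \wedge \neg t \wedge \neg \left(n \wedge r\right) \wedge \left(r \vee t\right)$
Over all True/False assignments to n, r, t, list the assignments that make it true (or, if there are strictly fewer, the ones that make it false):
is true only for:
  n=False, r=True, t=False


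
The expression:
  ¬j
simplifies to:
¬j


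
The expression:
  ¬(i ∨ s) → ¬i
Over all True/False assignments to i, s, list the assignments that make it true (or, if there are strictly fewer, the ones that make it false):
is always true.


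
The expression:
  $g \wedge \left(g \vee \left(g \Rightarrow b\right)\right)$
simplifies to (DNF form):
$g$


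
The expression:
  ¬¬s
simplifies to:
s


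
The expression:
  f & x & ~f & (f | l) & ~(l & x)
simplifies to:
False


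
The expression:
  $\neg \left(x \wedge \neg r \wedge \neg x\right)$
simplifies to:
$\text{True}$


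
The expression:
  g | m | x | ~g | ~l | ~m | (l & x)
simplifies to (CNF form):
True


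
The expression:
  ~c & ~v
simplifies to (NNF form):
~c & ~v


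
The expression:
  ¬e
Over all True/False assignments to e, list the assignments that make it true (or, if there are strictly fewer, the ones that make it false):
is true only for:
  e=False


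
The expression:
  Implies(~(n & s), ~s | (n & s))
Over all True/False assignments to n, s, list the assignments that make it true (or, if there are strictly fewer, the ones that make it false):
is false only for:
  n=False, s=True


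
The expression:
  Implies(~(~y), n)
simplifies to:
n | ~y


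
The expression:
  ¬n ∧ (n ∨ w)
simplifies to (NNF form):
w ∧ ¬n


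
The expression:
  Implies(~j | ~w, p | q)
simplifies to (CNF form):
(j | p | q) & (p | q | w)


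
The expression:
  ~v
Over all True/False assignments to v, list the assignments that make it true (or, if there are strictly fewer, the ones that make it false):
is true only for:
  v=False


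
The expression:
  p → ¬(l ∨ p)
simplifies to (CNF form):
¬p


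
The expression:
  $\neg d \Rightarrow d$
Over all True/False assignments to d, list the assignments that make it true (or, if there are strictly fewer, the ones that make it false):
is true only for:
  d=True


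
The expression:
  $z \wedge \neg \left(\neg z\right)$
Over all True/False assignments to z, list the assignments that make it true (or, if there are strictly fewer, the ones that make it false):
is true only for:
  z=True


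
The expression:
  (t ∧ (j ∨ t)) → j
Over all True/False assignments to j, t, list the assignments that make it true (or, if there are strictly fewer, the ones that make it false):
is false only for:
  j=False, t=True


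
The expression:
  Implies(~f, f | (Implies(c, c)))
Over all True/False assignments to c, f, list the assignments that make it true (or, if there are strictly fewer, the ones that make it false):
is always true.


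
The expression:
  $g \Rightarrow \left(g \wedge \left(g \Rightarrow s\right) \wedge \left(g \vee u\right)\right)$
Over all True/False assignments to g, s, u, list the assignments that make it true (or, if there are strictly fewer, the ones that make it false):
is false only for:
  g=True, s=False, u=False;
  g=True, s=False, u=True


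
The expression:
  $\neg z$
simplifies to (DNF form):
$\neg z$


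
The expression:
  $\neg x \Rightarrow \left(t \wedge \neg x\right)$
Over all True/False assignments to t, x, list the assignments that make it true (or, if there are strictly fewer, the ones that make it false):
is false only for:
  t=False, x=False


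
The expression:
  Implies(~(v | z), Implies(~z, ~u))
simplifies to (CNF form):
v | z | ~u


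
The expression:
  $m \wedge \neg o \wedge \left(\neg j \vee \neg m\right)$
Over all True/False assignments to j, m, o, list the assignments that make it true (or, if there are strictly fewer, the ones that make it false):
is true only for:
  j=False, m=True, o=False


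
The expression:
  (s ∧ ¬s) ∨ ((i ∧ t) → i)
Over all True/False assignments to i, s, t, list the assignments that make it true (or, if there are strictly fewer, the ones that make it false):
is always true.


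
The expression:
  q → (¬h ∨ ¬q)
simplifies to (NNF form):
¬h ∨ ¬q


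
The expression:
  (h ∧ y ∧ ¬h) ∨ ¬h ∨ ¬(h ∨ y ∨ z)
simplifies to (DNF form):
¬h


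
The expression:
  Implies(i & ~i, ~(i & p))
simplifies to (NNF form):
True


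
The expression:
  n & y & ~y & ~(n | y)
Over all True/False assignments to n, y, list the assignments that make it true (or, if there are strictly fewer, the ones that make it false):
is never true.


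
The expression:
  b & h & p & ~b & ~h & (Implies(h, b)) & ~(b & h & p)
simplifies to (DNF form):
False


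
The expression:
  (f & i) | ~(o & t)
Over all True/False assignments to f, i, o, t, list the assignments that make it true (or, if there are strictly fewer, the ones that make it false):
is false only for:
  f=False, i=False, o=True, t=True;
  f=False, i=True, o=True, t=True;
  f=True, i=False, o=True, t=True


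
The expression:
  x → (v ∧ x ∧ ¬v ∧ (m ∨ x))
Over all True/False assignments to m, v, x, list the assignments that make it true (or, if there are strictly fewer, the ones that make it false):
is true only for:
  m=False, v=False, x=False;
  m=False, v=True, x=False;
  m=True, v=False, x=False;
  m=True, v=True, x=False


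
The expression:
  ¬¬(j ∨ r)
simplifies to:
j ∨ r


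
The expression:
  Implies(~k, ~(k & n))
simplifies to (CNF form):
True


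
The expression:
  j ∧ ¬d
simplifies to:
j ∧ ¬d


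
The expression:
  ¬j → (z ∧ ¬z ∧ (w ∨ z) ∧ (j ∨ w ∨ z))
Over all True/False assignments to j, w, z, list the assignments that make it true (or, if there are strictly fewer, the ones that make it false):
is true only for:
  j=True, w=False, z=False;
  j=True, w=False, z=True;
  j=True, w=True, z=False;
  j=True, w=True, z=True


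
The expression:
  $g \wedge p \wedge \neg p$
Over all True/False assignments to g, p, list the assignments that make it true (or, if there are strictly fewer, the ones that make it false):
is never true.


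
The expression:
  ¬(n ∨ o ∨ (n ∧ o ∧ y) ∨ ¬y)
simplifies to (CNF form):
y ∧ ¬n ∧ ¬o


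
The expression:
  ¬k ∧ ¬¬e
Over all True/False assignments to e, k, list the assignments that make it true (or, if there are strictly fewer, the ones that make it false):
is true only for:
  e=True, k=False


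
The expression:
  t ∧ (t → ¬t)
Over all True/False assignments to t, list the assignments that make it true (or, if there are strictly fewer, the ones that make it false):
is never true.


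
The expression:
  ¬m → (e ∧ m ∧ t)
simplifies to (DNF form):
m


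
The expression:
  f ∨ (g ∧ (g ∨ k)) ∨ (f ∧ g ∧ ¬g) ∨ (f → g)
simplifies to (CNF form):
True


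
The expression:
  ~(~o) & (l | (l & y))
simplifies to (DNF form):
l & o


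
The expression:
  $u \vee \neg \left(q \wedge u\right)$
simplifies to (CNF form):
$\text{True}$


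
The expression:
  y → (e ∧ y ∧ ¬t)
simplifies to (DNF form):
(e ∧ ¬t) ∨ ¬y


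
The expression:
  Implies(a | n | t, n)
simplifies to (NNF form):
n | (~a & ~t)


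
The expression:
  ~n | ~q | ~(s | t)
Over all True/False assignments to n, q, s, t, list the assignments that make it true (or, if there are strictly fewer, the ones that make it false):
is false only for:
  n=True, q=True, s=False, t=True;
  n=True, q=True, s=True, t=False;
  n=True, q=True, s=True, t=True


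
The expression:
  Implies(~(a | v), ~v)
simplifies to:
True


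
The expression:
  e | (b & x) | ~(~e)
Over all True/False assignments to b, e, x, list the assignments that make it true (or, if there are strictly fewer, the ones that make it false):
is false only for:
  b=False, e=False, x=False;
  b=False, e=False, x=True;
  b=True, e=False, x=False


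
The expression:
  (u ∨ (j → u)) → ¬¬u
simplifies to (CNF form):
j ∨ u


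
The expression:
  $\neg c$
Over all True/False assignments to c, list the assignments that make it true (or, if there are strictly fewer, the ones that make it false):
is true only for:
  c=False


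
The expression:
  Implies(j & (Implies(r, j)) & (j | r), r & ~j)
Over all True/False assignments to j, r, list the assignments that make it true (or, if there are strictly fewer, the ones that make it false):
is true only for:
  j=False, r=False;
  j=False, r=True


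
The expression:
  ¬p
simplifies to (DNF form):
¬p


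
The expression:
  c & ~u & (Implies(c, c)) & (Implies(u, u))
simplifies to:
c & ~u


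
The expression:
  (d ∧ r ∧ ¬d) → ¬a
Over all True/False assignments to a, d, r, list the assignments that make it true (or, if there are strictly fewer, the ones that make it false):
is always true.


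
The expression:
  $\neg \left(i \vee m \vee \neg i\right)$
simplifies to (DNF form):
$\text{False}$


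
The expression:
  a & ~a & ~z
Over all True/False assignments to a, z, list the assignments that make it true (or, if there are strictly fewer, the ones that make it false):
is never true.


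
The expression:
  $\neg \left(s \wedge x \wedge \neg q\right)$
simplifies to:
$q \vee \neg s \vee \neg x$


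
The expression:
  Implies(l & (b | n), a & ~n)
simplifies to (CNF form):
(~l | ~n) & (a | ~b | ~l)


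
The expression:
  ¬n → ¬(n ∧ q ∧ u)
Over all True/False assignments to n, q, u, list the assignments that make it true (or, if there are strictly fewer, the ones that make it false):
is always true.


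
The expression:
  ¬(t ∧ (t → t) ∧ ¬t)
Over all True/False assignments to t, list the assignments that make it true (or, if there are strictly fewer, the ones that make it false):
is always true.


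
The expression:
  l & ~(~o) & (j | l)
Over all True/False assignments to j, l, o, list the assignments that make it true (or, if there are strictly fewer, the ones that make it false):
is true only for:
  j=False, l=True, o=True;
  j=True, l=True, o=True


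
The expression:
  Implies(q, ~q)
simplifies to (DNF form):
~q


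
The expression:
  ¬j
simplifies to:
¬j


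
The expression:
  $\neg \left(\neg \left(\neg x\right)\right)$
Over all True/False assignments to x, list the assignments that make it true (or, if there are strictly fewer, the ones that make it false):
is true only for:
  x=False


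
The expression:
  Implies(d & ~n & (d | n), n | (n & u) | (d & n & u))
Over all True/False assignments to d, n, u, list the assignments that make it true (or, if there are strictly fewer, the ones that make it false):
is false only for:
  d=True, n=False, u=False;
  d=True, n=False, u=True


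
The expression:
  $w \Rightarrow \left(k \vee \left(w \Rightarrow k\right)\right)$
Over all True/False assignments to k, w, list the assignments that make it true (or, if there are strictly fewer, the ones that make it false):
is false only for:
  k=False, w=True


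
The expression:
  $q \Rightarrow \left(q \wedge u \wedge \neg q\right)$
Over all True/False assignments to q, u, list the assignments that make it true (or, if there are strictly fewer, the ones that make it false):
is true only for:
  q=False, u=False;
  q=False, u=True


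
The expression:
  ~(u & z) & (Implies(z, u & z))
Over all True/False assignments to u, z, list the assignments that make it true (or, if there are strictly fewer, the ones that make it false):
is true only for:
  u=False, z=False;
  u=True, z=False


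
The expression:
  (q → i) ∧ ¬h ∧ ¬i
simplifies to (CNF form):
¬h ∧ ¬i ∧ ¬q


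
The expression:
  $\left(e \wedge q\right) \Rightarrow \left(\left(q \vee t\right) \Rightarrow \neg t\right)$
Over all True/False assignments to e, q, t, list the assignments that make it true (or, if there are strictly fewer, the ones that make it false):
is false only for:
  e=True, q=True, t=True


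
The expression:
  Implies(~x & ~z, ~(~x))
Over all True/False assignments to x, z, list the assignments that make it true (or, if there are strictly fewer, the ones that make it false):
is false only for:
  x=False, z=False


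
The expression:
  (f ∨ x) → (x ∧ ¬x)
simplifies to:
¬f ∧ ¬x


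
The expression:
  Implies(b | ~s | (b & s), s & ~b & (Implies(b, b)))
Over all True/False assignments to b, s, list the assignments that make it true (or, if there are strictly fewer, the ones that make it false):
is true only for:
  b=False, s=True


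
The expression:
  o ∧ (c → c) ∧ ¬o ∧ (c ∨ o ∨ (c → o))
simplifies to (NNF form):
False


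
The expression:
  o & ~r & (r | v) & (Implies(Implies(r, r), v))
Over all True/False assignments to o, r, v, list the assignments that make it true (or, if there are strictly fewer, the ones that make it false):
is true only for:
  o=True, r=False, v=True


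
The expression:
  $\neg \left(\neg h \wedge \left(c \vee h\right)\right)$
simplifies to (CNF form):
$h \vee \neg c$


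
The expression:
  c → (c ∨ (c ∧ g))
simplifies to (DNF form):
True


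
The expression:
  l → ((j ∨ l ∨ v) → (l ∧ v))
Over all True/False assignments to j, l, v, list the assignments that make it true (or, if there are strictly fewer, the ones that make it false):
is false only for:
  j=False, l=True, v=False;
  j=True, l=True, v=False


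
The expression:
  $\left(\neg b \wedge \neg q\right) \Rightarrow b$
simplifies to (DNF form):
$b \vee q$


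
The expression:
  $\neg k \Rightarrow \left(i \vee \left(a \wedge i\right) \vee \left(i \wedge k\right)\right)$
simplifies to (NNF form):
$i \vee k$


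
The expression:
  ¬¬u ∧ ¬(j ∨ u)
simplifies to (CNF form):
False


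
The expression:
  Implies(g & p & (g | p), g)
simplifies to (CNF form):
True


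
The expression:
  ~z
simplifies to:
~z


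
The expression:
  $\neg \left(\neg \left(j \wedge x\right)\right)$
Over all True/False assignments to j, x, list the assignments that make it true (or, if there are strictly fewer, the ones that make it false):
is true only for:
  j=True, x=True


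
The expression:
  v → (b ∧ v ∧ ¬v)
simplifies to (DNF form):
¬v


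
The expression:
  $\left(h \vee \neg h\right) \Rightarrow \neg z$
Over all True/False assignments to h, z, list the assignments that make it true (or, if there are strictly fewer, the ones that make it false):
is true only for:
  h=False, z=False;
  h=True, z=False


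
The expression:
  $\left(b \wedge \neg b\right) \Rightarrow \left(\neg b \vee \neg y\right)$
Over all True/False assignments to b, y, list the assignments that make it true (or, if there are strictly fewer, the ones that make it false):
is always true.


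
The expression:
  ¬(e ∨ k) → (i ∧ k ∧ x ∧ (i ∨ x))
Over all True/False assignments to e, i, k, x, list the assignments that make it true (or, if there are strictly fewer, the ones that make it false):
is false only for:
  e=False, i=False, k=False, x=False;
  e=False, i=False, k=False, x=True;
  e=False, i=True, k=False, x=False;
  e=False, i=True, k=False, x=True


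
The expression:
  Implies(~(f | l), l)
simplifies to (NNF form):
f | l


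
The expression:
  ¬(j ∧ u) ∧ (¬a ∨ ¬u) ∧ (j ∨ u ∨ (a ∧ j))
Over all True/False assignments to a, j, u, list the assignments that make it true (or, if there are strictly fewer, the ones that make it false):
is true only for:
  a=False, j=False, u=True;
  a=False, j=True, u=False;
  a=True, j=True, u=False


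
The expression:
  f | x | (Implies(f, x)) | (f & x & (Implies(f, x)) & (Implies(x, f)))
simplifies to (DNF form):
True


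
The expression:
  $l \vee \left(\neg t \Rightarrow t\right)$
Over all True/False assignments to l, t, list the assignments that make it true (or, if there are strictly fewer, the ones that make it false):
is false only for:
  l=False, t=False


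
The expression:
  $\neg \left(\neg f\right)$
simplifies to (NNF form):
$f$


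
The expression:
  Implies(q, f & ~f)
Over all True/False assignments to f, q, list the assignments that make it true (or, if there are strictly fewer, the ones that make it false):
is true only for:
  f=False, q=False;
  f=True, q=False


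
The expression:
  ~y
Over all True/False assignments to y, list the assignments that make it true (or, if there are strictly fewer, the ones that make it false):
is true only for:
  y=False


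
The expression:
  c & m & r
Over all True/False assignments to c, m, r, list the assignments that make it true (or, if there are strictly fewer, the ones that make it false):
is true only for:
  c=True, m=True, r=True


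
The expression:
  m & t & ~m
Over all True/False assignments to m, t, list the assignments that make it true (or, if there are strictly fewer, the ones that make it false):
is never true.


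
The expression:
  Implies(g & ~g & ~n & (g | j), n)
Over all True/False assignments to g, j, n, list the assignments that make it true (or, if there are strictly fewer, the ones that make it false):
is always true.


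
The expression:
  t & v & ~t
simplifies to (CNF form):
False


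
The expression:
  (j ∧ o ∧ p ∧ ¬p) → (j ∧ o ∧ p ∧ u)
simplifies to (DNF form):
True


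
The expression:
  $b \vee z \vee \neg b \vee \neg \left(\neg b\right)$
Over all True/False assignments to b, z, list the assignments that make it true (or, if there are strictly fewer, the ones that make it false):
is always true.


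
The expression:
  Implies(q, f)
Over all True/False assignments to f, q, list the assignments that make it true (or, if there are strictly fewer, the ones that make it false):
is false only for:
  f=False, q=True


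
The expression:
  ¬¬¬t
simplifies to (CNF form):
¬t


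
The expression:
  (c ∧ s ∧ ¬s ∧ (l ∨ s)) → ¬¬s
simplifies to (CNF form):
True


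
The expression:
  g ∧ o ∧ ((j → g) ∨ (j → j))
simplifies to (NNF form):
g ∧ o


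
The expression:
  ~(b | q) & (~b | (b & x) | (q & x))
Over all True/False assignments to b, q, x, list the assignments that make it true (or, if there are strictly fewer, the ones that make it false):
is true only for:
  b=False, q=False, x=False;
  b=False, q=False, x=True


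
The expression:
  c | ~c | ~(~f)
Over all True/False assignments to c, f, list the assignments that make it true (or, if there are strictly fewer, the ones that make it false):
is always true.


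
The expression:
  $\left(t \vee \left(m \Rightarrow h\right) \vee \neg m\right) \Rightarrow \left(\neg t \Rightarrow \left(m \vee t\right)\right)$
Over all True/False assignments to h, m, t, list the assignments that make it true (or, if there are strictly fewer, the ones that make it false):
is false only for:
  h=False, m=False, t=False;
  h=True, m=False, t=False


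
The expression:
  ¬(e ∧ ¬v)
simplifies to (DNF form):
v ∨ ¬e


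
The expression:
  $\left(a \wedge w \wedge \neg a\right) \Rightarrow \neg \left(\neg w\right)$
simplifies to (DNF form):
$\text{True}$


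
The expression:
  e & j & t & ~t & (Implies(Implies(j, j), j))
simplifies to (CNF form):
False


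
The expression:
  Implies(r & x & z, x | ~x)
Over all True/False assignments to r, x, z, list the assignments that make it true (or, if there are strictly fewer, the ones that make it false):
is always true.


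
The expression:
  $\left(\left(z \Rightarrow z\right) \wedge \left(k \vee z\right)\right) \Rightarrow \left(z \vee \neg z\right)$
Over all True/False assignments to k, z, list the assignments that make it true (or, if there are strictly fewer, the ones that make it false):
is always true.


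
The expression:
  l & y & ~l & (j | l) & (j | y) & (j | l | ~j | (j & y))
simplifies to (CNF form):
False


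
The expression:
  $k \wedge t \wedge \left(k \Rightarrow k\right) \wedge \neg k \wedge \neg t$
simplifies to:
$\text{False}$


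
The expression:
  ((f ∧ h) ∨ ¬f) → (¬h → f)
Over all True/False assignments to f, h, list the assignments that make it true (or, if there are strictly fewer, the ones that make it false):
is false only for:
  f=False, h=False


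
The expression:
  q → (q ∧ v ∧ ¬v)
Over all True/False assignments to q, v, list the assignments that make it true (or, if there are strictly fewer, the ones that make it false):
is true only for:
  q=False, v=False;
  q=False, v=True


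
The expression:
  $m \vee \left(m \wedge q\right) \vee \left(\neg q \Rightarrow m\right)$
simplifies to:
$m \vee q$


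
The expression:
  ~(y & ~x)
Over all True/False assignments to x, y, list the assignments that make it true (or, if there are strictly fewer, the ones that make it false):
is false only for:
  x=False, y=True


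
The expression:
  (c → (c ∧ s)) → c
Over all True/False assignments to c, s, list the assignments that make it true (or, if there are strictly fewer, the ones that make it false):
is true only for:
  c=True, s=False;
  c=True, s=True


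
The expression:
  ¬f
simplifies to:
¬f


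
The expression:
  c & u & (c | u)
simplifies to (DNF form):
c & u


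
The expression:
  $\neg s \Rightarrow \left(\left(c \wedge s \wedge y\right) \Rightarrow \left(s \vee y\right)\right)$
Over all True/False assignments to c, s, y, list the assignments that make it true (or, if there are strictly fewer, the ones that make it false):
is always true.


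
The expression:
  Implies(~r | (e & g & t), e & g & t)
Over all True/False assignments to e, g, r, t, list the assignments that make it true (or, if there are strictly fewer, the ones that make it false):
is false only for:
  e=False, g=False, r=False, t=False;
  e=False, g=False, r=False, t=True;
  e=False, g=True, r=False, t=False;
  e=False, g=True, r=False, t=True;
  e=True, g=False, r=False, t=False;
  e=True, g=False, r=False, t=True;
  e=True, g=True, r=False, t=False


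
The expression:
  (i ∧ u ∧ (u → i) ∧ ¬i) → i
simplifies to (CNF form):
True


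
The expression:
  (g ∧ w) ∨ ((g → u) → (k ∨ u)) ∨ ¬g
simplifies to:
True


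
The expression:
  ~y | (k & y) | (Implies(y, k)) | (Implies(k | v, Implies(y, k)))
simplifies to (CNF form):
k | ~v | ~y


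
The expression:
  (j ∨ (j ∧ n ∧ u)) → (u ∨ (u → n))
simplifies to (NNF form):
True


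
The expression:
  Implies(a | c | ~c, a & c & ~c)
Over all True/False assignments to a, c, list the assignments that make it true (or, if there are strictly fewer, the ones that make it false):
is never true.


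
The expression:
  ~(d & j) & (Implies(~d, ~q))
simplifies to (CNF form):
(d | ~q) & (~d | ~j)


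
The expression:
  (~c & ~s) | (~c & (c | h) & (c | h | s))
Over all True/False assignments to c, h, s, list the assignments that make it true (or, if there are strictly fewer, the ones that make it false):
is true only for:
  c=False, h=False, s=False;
  c=False, h=True, s=False;
  c=False, h=True, s=True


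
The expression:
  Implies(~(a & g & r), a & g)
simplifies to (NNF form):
a & g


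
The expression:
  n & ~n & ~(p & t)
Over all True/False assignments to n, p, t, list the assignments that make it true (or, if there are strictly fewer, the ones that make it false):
is never true.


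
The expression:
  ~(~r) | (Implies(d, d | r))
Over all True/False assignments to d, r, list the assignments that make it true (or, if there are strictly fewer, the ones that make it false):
is always true.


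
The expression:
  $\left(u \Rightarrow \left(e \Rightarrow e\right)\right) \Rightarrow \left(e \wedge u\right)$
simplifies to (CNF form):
$e \wedge u$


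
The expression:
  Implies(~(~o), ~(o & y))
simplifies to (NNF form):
~o | ~y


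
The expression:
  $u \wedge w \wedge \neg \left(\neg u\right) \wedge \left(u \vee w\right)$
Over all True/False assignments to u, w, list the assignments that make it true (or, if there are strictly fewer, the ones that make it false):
is true only for:
  u=True, w=True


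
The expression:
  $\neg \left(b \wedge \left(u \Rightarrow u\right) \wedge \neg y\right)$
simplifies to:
$y \vee \neg b$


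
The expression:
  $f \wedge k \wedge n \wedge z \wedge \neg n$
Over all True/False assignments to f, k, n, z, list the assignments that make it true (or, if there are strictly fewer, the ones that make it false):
is never true.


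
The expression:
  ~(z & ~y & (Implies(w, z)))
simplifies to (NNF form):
y | ~z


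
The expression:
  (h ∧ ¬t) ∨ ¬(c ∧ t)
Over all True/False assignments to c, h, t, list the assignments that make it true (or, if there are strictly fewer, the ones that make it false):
is false only for:
  c=True, h=False, t=True;
  c=True, h=True, t=True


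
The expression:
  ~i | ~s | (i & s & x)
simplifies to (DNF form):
x | ~i | ~s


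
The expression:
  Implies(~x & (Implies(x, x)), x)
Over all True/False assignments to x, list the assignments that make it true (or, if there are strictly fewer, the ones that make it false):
is true only for:
  x=True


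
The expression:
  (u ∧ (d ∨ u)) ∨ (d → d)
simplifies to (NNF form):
True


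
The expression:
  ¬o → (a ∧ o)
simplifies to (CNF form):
o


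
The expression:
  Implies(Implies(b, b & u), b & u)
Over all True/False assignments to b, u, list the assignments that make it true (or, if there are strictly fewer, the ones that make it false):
is true only for:
  b=True, u=False;
  b=True, u=True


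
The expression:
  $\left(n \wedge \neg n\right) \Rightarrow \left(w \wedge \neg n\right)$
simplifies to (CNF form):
$\text{True}$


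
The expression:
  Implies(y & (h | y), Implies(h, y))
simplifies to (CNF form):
True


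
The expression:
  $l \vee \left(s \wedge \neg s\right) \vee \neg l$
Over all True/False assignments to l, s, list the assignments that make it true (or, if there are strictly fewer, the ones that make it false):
is always true.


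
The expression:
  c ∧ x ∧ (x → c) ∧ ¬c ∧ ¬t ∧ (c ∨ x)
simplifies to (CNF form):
False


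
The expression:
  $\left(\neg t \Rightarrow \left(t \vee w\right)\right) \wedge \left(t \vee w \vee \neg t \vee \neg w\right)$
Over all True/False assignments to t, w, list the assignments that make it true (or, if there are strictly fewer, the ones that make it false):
is false only for:
  t=False, w=False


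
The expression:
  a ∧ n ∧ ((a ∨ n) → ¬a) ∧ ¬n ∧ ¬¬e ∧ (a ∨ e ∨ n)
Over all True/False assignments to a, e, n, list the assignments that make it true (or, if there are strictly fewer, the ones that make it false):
is never true.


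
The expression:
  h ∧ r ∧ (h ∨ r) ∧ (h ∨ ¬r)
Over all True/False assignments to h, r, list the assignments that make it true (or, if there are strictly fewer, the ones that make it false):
is true only for:
  h=True, r=True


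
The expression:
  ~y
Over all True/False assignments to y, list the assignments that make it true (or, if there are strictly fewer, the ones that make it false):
is true only for:
  y=False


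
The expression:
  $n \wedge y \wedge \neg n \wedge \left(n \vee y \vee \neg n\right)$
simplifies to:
$\text{False}$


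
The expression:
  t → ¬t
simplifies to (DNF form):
¬t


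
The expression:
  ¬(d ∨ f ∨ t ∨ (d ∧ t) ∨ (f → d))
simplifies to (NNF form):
False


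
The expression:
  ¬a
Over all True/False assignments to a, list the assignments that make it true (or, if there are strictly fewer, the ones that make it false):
is true only for:
  a=False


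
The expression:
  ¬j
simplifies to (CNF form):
¬j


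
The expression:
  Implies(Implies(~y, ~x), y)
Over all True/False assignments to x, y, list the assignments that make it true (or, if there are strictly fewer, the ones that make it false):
is false only for:
  x=False, y=False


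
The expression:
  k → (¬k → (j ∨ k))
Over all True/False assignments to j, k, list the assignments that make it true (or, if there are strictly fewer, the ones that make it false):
is always true.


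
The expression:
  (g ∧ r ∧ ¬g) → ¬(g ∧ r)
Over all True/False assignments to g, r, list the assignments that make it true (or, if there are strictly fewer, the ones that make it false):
is always true.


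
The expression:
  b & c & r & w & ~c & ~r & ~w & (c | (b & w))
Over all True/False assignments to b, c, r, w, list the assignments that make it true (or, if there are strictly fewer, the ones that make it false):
is never true.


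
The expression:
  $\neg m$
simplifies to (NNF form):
$\neg m$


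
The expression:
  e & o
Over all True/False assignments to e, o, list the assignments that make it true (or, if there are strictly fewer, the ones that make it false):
is true only for:
  e=True, o=True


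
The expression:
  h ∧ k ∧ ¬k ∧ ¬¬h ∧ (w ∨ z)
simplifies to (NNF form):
False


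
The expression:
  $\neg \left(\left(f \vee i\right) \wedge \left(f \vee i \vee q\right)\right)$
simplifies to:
$\neg f \wedge \neg i$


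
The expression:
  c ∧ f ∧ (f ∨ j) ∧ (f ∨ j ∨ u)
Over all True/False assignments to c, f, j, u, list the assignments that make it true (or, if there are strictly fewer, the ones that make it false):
is true only for:
  c=True, f=True, j=False, u=False;
  c=True, f=True, j=False, u=True;
  c=True, f=True, j=True, u=False;
  c=True, f=True, j=True, u=True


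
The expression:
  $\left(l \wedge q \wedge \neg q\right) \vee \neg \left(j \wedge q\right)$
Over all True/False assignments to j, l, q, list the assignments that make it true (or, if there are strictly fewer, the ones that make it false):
is false only for:
  j=True, l=False, q=True;
  j=True, l=True, q=True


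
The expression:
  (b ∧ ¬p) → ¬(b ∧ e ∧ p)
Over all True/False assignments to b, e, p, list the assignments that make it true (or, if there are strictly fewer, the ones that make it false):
is always true.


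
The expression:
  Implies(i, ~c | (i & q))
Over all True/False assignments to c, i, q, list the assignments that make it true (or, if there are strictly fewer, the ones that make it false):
is false only for:
  c=True, i=True, q=False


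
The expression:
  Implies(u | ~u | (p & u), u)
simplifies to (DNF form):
u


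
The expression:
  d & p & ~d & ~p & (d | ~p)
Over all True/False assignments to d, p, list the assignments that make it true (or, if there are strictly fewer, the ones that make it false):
is never true.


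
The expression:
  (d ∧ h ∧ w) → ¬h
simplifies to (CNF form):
¬d ∨ ¬h ∨ ¬w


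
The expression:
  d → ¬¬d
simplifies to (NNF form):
True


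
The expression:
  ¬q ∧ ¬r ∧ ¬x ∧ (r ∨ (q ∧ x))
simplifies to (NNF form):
False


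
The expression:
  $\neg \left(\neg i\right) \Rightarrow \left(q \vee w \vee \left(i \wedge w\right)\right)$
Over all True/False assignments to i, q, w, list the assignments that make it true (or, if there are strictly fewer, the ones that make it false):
is false only for:
  i=True, q=False, w=False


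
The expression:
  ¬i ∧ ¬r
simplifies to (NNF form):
¬i ∧ ¬r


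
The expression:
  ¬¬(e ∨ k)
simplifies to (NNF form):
e ∨ k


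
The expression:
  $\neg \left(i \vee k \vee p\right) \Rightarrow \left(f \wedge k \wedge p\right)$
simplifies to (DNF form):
$i \vee k \vee p$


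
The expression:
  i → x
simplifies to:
x ∨ ¬i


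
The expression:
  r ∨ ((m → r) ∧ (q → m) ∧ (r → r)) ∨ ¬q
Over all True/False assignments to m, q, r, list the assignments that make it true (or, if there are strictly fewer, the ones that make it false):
is false only for:
  m=False, q=True, r=False;
  m=True, q=True, r=False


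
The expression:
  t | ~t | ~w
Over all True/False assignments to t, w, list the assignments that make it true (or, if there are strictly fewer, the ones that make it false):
is always true.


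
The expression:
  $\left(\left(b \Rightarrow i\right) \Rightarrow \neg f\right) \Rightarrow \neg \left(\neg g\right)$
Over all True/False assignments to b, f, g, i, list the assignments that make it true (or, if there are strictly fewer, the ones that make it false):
is false only for:
  b=False, f=False, g=False, i=False;
  b=False, f=False, g=False, i=True;
  b=True, f=False, g=False, i=False;
  b=True, f=False, g=False, i=True;
  b=True, f=True, g=False, i=False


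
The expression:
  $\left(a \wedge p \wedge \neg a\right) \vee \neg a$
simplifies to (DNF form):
$\neg a$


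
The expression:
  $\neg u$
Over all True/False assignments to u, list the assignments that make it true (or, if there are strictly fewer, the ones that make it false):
is true only for:
  u=False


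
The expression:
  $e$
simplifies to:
$e$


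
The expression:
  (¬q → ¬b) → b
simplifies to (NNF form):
b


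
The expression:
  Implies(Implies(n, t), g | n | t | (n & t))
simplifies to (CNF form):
g | n | t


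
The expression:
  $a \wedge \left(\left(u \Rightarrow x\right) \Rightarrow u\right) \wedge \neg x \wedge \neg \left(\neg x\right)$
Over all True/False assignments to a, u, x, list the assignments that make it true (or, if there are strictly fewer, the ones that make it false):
is never true.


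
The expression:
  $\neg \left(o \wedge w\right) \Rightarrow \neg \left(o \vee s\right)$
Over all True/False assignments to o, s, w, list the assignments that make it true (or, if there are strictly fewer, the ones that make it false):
is true only for:
  o=False, s=False, w=False;
  o=False, s=False, w=True;
  o=True, s=False, w=True;
  o=True, s=True, w=True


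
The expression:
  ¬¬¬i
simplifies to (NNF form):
¬i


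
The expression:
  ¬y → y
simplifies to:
y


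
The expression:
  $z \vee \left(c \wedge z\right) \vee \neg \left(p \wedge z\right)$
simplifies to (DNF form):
$\text{True}$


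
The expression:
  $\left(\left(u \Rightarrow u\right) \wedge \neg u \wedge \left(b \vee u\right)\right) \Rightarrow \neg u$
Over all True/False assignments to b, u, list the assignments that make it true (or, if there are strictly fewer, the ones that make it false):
is always true.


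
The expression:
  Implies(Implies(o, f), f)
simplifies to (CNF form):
f | o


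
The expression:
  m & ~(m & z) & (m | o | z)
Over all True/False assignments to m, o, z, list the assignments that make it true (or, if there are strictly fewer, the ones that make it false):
is true only for:
  m=True, o=False, z=False;
  m=True, o=True, z=False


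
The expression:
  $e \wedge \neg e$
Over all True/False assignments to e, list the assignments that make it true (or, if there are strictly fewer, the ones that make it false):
is never true.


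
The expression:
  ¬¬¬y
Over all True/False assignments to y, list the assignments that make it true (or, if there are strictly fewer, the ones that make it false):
is true only for:
  y=False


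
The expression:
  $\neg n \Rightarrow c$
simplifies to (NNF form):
$c \vee n$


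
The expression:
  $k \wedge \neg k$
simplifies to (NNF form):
$\text{False}$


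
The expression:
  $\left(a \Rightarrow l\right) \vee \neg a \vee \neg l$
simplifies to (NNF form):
$\text{True}$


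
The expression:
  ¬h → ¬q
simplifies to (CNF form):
h ∨ ¬q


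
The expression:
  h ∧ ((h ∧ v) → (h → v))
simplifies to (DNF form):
h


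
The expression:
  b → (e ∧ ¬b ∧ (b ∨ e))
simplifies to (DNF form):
¬b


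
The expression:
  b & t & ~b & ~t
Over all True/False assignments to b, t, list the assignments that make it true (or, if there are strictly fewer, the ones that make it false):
is never true.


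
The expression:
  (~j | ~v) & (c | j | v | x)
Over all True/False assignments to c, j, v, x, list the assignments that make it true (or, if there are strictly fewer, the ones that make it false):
is false only for:
  c=False, j=False, v=False, x=False;
  c=False, j=True, v=True, x=False;
  c=False, j=True, v=True, x=True;
  c=True, j=True, v=True, x=False;
  c=True, j=True, v=True, x=True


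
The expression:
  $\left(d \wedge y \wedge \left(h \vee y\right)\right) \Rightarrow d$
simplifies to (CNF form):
$\text{True}$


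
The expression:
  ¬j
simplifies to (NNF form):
¬j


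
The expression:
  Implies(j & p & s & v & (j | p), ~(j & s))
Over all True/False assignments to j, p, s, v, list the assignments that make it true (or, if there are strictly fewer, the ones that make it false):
is false only for:
  j=True, p=True, s=True, v=True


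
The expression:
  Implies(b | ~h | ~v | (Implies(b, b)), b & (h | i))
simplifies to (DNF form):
(b & h) | (b & i)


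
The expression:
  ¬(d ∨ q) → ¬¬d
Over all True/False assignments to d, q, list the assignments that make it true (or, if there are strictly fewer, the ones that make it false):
is false only for:
  d=False, q=False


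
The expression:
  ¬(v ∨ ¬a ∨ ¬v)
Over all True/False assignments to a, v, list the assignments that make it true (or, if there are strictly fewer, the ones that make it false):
is never true.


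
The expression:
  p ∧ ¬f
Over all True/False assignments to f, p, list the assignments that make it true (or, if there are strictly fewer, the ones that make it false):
is true only for:
  f=False, p=True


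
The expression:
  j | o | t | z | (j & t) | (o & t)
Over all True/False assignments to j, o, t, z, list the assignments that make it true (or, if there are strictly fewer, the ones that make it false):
is false only for:
  j=False, o=False, t=False, z=False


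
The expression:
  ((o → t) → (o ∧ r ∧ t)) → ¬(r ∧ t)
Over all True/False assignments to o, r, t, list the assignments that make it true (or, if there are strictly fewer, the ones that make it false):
is false only for:
  o=True, r=True, t=True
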